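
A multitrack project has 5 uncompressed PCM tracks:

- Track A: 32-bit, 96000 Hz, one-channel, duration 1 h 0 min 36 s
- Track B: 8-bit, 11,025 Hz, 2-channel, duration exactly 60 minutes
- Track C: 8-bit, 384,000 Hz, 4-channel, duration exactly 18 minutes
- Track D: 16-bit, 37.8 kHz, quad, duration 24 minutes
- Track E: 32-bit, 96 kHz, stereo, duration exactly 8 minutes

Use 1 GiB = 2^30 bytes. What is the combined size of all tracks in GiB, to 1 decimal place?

3.7 GiB

Track A: 1 h 0 min 36 s = 3,636 s; 96,000 × 3,636 × 4 × 1 = 1,396,224,000 bytes.
Track B: exactly 60 minutes = 3,600 s; 11,025 × 3,600 × 1 × 2 = 79,380,000 bytes.
Track C: exactly 18 minutes = 1,080 s; 384,000 × 1,080 × 1 × 4 = 1,658,880,000 bytes.
Track D: 24 minutes = 1,440 s; 37,800 × 1,440 × 2 × 4 = 435,456,000 bytes.
Track E: exactly 8 minutes = 480 s; 96,000 × 480 × 4 × 2 = 368,640,000 bytes.
Total = 3,938,580,000 bytes = 3.7 GiB.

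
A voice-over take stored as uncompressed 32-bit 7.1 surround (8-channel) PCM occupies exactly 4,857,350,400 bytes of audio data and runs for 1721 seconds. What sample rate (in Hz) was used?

Bytes = sample_rate × seconds × bytes_per_sample × channels.
sample_rate = 4,857,350,400 / (1,721 × 4 × 8) = 4,857,350,400 / 55,072 = 88,200 Hz.

88,200 Hz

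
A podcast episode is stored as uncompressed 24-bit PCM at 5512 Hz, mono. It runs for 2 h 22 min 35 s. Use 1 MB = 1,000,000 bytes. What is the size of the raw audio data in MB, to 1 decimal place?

141.5 MB

Duration = 2 h 22 min 35 s = 8,555 s.
Bytes = 5,512 samples/s × 8,555 s × 3 bytes/sample × 1 ch = 141,465,480 bytes.
141,465,480 / 1,000,000 = 141.5 MB.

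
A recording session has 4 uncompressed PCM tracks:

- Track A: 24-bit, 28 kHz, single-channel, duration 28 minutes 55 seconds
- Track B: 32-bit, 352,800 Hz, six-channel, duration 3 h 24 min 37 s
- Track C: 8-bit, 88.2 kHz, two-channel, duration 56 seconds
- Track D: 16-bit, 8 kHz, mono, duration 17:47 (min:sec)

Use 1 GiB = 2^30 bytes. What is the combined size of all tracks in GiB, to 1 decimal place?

97.0 GiB

Track A: 28 minutes 55 seconds = 1,735 s; 28,000 × 1,735 × 3 × 1 = 145,740,000 bytes.
Track B: 3 h 24 min 37 s = 12,277 s; 352,800 × 12,277 × 4 × 6 = 103,951,814,400 bytes.
Track C: 88,200 × 56 × 1 × 2 = 9,878,400 bytes.
Track D: 17:47 (min:sec) = 1,067 s; 8,000 × 1,067 × 2 × 1 = 17,072,000 bytes.
Total = 104,124,504,800 bytes = 97.0 GiB.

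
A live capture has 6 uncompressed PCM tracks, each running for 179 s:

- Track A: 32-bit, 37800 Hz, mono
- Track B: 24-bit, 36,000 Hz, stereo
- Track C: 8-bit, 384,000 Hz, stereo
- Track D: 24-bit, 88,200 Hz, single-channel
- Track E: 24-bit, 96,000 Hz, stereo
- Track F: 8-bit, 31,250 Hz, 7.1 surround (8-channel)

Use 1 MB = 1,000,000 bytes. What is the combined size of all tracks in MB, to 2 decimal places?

Track A: 37,800 × 179 × 4 × 1 = 27,064,800 bytes.
Track B: 36,000 × 179 × 3 × 2 = 38,664,000 bytes.
Track C: 384,000 × 179 × 1 × 2 = 137,472,000 bytes.
Track D: 88,200 × 179 × 3 × 1 = 47,363,400 bytes.
Track E: 96,000 × 179 × 3 × 2 = 103,104,000 bytes.
Track F: 31,250 × 179 × 1 × 8 = 44,750,000 bytes.
Total = 398,418,200 bytes = 398.42 MB.

398.42 MB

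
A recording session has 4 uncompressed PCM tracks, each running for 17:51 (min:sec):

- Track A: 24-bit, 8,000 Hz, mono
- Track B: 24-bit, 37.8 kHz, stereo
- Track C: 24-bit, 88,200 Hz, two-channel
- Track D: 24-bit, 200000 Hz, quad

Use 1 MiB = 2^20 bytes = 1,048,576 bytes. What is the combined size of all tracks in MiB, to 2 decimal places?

17:51 (min:sec) = 1,071 s.
Track A: 8,000 × 1,071 × 3 × 1 = 25,704,000 bytes.
Track B: 37,800 × 1,071 × 3 × 2 = 242,902,800 bytes.
Track C: 88,200 × 1,071 × 3 × 2 = 566,773,200 bytes.
Track D: 200,000 × 1,071 × 3 × 4 = 2,570,400,000 bytes.
Total = 3,405,780,000 bytes = 3248.00 MiB.

3248.00 MiB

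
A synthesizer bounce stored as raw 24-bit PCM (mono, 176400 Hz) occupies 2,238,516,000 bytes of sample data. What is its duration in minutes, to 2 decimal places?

70.50 minutes

Byte rate = 176,400 × 3 × 1 = 529,200 bytes/s.
Duration = 2,238,516,000 / 529,200 = 4,230 s.
4,230 s / 60 = 70.50 minutes.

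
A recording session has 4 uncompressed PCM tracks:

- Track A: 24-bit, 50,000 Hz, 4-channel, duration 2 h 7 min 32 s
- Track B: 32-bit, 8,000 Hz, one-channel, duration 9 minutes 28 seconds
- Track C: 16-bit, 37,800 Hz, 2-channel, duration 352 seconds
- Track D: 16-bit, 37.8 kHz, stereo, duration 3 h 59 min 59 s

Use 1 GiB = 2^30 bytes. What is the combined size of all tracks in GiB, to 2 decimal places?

6.37 GiB

Track A: 2 h 7 min 32 s = 7,652 s; 50,000 × 7,652 × 3 × 4 = 4,591,200,000 bytes.
Track B: 9 minutes 28 seconds = 568 s; 8,000 × 568 × 4 × 1 = 18,176,000 bytes.
Track C: 37,800 × 352 × 2 × 2 = 53,222,400 bytes.
Track D: 3 h 59 min 59 s = 14,399 s; 37,800 × 14,399 × 2 × 2 = 2,177,128,800 bytes.
Total = 6,839,727,200 bytes = 6.37 GiB.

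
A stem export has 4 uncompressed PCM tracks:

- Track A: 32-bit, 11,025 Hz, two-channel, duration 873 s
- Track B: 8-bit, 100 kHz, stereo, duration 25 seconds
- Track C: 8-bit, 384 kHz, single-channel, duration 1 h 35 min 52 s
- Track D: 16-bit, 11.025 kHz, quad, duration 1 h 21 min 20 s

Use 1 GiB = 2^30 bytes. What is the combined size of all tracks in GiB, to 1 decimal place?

Track A: 11,025 × 873 × 4 × 2 = 76,998,600 bytes.
Track B: 100,000 × 25 × 1 × 2 = 5,000,000 bytes.
Track C: 1 h 35 min 52 s = 5,752 s; 384,000 × 5,752 × 1 × 1 = 2,208,768,000 bytes.
Track D: 1 h 21 min 20 s = 4,880 s; 11,025 × 4,880 × 2 × 4 = 430,416,000 bytes.
Total = 2,721,182,600 bytes = 2.5 GiB.

2.5 GiB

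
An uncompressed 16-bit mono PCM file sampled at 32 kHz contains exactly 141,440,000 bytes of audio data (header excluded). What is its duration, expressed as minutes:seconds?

36:50

Byte rate = 32,000 × 2 × 1 = 64,000 bytes/s.
Duration = 141,440,000 / 64,000 = 2,210 s.
2,210 s = 36:50.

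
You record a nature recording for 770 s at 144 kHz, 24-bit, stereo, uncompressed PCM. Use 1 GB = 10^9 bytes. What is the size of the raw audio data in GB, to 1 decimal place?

Bytes = 144,000 samples/s × 770 s × 3 bytes/sample × 2 ch = 665,280,000 bytes.
665,280,000 / 1,000,000,000 = 0.7 GB.

0.7 GB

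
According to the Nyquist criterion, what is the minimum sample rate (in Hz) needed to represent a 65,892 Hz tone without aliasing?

Minimum sample rate = 2 × 65,892 Hz = 131,784 Hz.

131,784 Hz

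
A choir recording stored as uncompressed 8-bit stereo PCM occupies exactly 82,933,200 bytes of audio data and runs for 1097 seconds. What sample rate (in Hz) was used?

37,800 Hz

Bytes = sample_rate × seconds × bytes_per_sample × channels.
sample_rate = 82,933,200 / (1,097 × 1 × 2) = 82,933,200 / 2,194 = 37,800 Hz.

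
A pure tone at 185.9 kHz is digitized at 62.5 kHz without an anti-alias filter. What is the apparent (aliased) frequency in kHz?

1.6 kHz

Nyquist = 62,500/2 = 31,250 Hz; 185,900 Hz exceeds it.
Alias = |185,900 − 3×62,500| = |185,900 − 187,500| = 1,600 Hz = 1.6 kHz.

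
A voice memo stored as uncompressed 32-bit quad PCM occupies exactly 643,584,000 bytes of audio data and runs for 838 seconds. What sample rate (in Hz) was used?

48,000 Hz

Bytes = sample_rate × seconds × bytes_per_sample × channels.
sample_rate = 643,584,000 / (838 × 4 × 4) = 643,584,000 / 13,408 = 48,000 Hz.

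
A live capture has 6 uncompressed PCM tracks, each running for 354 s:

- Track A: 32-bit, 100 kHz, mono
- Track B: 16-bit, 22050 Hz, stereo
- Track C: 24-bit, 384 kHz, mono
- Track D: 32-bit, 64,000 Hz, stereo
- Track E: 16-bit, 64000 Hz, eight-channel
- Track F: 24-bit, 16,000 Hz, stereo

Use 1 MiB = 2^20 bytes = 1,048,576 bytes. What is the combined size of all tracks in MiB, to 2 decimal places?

1104.70 MiB

Track A: 100,000 × 354 × 4 × 1 = 141,600,000 bytes.
Track B: 22,050 × 354 × 2 × 2 = 31,222,800 bytes.
Track C: 384,000 × 354 × 3 × 1 = 407,808,000 bytes.
Track D: 64,000 × 354 × 4 × 2 = 181,248,000 bytes.
Track E: 64,000 × 354 × 2 × 8 = 362,496,000 bytes.
Track F: 16,000 × 354 × 3 × 2 = 33,984,000 bytes.
Total = 1,158,358,800 bytes = 1104.70 MiB.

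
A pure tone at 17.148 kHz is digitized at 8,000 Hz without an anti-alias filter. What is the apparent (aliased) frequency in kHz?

1.148 kHz

Nyquist = 8,000/2 = 4,000 Hz; 17,148 Hz exceeds it.
Alias = |17,148 − 2×8,000| = |17,148 − 16,000| = 1,148 Hz = 1.148 kHz.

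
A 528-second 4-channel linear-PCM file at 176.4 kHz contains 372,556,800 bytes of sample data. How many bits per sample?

8 bits

Bytes per sample = 372,556,800 / (176,400 × 528 × 4) = 372,556,800 / 372,556,800 = 1.
Bit depth = 1 × 8 = 8 bits.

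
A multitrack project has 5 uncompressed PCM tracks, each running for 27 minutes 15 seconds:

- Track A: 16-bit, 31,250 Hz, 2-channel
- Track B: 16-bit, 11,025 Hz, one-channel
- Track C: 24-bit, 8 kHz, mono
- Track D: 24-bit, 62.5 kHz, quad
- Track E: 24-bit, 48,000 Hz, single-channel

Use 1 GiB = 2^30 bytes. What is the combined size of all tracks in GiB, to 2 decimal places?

27 minutes 15 seconds = 1,635 s.
Track A: 31,250 × 1,635 × 2 × 2 = 204,375,000 bytes.
Track B: 11,025 × 1,635 × 2 × 1 = 36,051,750 bytes.
Track C: 8,000 × 1,635 × 3 × 1 = 39,240,000 bytes.
Track D: 62,500 × 1,635 × 3 × 4 = 1,226,250,000 bytes.
Track E: 48,000 × 1,635 × 3 × 1 = 235,440,000 bytes.
Total = 1,741,356,750 bytes = 1.62 GiB.

1.62 GiB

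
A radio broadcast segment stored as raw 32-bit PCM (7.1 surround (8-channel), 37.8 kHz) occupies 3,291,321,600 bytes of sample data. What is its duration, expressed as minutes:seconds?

Byte rate = 37,800 × 4 × 8 = 1,209,600 bytes/s.
Duration = 3,291,321,600 / 1,209,600 = 2,721 s.
2,721 s = 45:21.

45:21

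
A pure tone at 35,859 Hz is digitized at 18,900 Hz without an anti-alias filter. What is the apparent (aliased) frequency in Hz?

Nyquist = 18,900/2 = 9,450 Hz; 35,859 Hz exceeds it.
Alias = |35,859 − 2×18,900| = |35,859 − 37,800| = 1,941 Hz.

1,941 Hz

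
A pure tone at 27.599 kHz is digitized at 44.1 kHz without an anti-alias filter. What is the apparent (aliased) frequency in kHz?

Nyquist = 44,100/2 = 22,050 Hz; 27,599 Hz exceeds it.
Alias = |27,599 − 1×44,100| = |27,599 − 44,100| = 16,501 Hz = 16.501 kHz.

16.501 kHz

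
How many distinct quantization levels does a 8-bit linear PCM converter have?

2^8 = 256.

256 levels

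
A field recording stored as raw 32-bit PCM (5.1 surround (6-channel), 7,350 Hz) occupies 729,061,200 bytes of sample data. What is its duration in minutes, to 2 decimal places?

68.88 minutes

Byte rate = 7,350 × 4 × 6 = 176,400 bytes/s.
Duration = 729,061,200 / 176,400 = 4,133 s.
4,133 s / 60 = 68.88 minutes.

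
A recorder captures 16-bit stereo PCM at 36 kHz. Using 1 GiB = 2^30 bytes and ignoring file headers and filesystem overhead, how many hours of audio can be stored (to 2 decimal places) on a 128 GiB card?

Uncompressed byte rate = 36,000 × 2 × 2 = 144,000 bytes/s.
Capacity = 128 × 1,073,741,824 = 137,438,953,472 bytes.
137,438,953,472 / 144,000 ≈ 954437.18 s → 265.12 hours.

265.12 hours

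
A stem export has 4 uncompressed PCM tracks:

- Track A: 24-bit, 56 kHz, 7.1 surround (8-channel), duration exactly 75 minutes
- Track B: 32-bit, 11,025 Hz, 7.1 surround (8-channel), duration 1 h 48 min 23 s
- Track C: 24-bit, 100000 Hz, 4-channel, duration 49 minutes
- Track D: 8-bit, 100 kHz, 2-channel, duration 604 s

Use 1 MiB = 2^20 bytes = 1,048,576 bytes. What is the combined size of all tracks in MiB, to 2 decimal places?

11435.56 MiB

Track A: exactly 75 minutes = 4,500 s; 56,000 × 4,500 × 3 × 8 = 6,048,000,000 bytes.
Track B: 1 h 48 min 23 s = 6,503 s; 11,025 × 6,503 × 4 × 8 = 2,294,258,400 bytes.
Track C: 49 minutes = 2,940 s; 100,000 × 2,940 × 3 × 4 = 3,528,000,000 bytes.
Track D: 100,000 × 604 × 1 × 2 = 120,800,000 bytes.
Total = 11,991,058,400 bytes = 11435.56 MiB.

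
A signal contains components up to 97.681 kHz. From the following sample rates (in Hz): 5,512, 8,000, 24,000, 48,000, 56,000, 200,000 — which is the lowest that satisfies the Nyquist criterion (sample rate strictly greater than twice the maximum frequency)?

Need sample rate > 2 × 97,681 = 195,362 Hz.
Lowest listed rate above 195,362 Hz is 200,000 Hz.

200,000 Hz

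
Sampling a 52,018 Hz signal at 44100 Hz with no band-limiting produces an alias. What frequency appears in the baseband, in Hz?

Nyquist = 44,100/2 = 22,050 Hz; 52,018 Hz exceeds it.
Alias = |52,018 − 1×44,100| = |52,018 − 44,100| = 7,918 Hz.

7,918 Hz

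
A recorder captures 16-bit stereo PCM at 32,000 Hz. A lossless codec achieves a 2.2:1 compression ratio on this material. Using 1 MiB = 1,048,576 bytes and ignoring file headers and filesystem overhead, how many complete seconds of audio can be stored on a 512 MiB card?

Uncompressed byte rate = 32,000 × 2 × 2 = 128,000 bytes/s.
After 2.2:1 compression, effective rate ≈ 58181.82 bytes/s.
Capacity = 512 × 1,048,576 = 536,870,912 bytes.
536,870,912 / effective rate ≈ 9227.47 s → 9,227 seconds.

9,227 seconds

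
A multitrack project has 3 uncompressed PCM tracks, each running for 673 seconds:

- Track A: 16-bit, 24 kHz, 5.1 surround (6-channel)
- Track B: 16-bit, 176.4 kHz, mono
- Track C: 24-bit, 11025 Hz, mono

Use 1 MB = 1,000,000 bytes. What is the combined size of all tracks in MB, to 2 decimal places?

Track A: 24,000 × 673 × 2 × 6 = 193,824,000 bytes.
Track B: 176,400 × 673 × 2 × 1 = 237,434,400 bytes.
Track C: 11,025 × 673 × 3 × 1 = 22,259,475 bytes.
Total = 453,517,875 bytes = 453.52 MB.

453.52 MB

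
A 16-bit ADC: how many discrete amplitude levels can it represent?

65,536 levels

2^16 = 65,536.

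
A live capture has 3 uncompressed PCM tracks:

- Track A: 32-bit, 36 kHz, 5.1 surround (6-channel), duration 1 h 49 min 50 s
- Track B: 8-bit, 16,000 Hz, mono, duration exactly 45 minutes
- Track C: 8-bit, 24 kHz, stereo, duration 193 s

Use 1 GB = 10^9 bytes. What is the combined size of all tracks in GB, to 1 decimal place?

Track A: 1 h 49 min 50 s = 6,590 s; 36,000 × 6,590 × 4 × 6 = 5,693,760,000 bytes.
Track B: exactly 45 minutes = 2,700 s; 16,000 × 2,700 × 1 × 1 = 43,200,000 bytes.
Track C: 24,000 × 193 × 1 × 2 = 9,264,000 bytes.
Total = 5,746,224,000 bytes = 5.7 GB.

5.7 GB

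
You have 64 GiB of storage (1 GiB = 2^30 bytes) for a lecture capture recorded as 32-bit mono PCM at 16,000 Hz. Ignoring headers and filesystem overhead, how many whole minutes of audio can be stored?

Uncompressed byte rate = 16,000 × 4 × 1 = 64,000 bytes/s.
Capacity = 64 × 1,073,741,824 = 68,719,476,736 bytes.
68,719,476,736 / 64,000 ≈ 1073741.82 s → 17,895 minutes.

17,895 minutes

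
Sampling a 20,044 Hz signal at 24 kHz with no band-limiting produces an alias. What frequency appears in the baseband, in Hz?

Nyquist = 24,000/2 = 12,000 Hz; 20,044 Hz exceeds it.
Alias = |20,044 − 1×24,000| = |20,044 − 24,000| = 3,956 Hz.

3,956 Hz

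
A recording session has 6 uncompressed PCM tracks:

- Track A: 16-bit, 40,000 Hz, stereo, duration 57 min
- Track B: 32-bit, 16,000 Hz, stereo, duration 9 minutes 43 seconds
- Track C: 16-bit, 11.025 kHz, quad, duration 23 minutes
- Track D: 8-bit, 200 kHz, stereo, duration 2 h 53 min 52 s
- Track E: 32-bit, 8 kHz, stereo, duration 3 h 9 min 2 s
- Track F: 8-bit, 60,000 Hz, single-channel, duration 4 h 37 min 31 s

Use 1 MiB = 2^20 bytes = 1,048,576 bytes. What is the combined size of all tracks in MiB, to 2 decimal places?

6333.63 MiB

Track A: 57 min = 3,420 s; 40,000 × 3,420 × 2 × 2 = 547,200,000 bytes.
Track B: 9 minutes 43 seconds = 583 s; 16,000 × 583 × 4 × 2 = 74,624,000 bytes.
Track C: 23 minutes = 1,380 s; 11,025 × 1,380 × 2 × 4 = 121,716,000 bytes.
Track D: 2 h 53 min 52 s = 10,432 s; 200,000 × 10,432 × 1 × 2 = 4,172,800,000 bytes.
Track E: 3 h 9 min 2 s = 11,342 s; 8,000 × 11,342 × 4 × 2 = 725,888,000 bytes.
Track F: 4 h 37 min 31 s = 16,651 s; 60,000 × 16,651 × 1 × 1 = 999,060,000 bytes.
Total = 6,641,288,000 bytes = 6333.63 MiB.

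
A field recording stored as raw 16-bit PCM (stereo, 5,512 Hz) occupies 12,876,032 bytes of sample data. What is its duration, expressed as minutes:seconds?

Byte rate = 5,512 × 2 × 2 = 22,048 bytes/s.
Duration = 12,876,032 / 22,048 = 584 s.
584 s = 9:44.

9:44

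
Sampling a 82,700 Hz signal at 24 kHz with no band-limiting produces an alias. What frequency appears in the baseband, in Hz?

Nyquist = 24,000/2 = 12,000 Hz; 82,700 Hz exceeds it.
Alias = |82,700 − 3×24,000| = |82,700 − 72,000| = 10,700 Hz.

10,700 Hz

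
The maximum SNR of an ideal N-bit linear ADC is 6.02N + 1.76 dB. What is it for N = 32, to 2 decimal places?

194.40 dB

6.02 × 32 + 1.76 = 194.40 dB.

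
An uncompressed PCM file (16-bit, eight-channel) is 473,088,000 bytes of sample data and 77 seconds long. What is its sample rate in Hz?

384,000 Hz

Bytes = sample_rate × seconds × bytes_per_sample × channels.
sample_rate = 473,088,000 / (77 × 2 × 8) = 473,088,000 / 1,232 = 384,000 Hz.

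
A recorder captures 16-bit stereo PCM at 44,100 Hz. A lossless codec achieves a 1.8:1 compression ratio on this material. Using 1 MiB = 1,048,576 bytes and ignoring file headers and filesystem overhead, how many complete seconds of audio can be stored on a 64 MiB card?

684 seconds

Uncompressed byte rate = 44,100 × 2 × 2 = 176,400 bytes/s.
After 1.8:1 compression, effective rate ≈ 98000 bytes/s.
Capacity = 64 × 1,048,576 = 67,108,864 bytes.
67,108,864 / effective rate ≈ 684.78 s → 684 seconds.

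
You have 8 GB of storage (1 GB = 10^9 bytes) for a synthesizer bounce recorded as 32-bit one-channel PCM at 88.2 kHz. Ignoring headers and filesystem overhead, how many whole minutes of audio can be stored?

377 minutes

Uncompressed byte rate = 88,200 × 4 × 1 = 352,800 bytes/s.
Capacity = 8 × 1,000,000,000 = 8,000,000,000 bytes.
8,000,000,000 / 352,800 ≈ 22675.74 s → 377 minutes.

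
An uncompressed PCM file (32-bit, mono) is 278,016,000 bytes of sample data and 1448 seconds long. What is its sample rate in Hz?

Bytes = sample_rate × seconds × bytes_per_sample × channels.
sample_rate = 278,016,000 / (1,448 × 4 × 1) = 278,016,000 / 5,792 = 48,000 Hz.

48,000 Hz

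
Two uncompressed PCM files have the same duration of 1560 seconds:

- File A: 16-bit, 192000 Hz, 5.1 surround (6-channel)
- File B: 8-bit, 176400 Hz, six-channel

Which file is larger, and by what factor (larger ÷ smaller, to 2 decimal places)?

File A, by a factor of 2.18

File A: 192,000 × 2 × 6 = 2,304,000 bytes/s.
File B: 176,400 × 1 × 6 = 1,058,400 bytes/s.
File A is larger; ratio = 3,594,240,000 / 1,651,104,000 = 2.18.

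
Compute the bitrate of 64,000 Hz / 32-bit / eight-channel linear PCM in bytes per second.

Bit rate = 64,000 × 32 × 8 = 16,384,000 bits/s.
16,384,000 / 8 = 2,048,000 bytes/s.

2,048,000 bytes/s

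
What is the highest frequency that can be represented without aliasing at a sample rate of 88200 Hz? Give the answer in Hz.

44,100 Hz

Nyquist frequency = sample rate / 2 = 88,200 / 2 = 44,100 Hz.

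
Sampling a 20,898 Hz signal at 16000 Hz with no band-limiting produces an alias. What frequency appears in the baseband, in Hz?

Nyquist = 16,000/2 = 8,000 Hz; 20,898 Hz exceeds it.
Alias = |20,898 − 1×16,000| = |20,898 − 16,000| = 4,898 Hz.

4,898 Hz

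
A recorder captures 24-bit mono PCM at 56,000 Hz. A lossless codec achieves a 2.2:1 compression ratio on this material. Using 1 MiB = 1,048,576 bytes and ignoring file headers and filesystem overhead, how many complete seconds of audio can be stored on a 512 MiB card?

7,030 seconds

Uncompressed byte rate = 56,000 × 3 × 1 = 168,000 bytes/s.
After 2.2:1 compression, effective rate ≈ 76363.64 bytes/s.
Capacity = 512 × 1,048,576 = 536,870,912 bytes.
536,870,912 / effective rate ≈ 7030.45 s → 7,030 seconds.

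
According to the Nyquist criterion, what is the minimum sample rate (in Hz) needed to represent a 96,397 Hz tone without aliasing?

Minimum sample rate = 2 × 96,397 Hz = 192,794 Hz.

192,794 Hz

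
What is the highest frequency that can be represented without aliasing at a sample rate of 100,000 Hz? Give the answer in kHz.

Nyquist frequency = sample rate / 2 = 100,000 / 2 = 50 kHz.

50 kHz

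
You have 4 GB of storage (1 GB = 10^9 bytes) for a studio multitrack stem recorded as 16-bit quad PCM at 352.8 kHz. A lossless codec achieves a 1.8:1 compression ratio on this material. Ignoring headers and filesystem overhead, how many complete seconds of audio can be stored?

2,551 seconds

Uncompressed byte rate = 352,800 × 2 × 4 = 2,822,400 bytes/s.
After 1.8:1 compression, effective rate ≈ 1568000 bytes/s.
Capacity = 4 × 1,000,000,000 = 4,000,000,000 bytes.
4,000,000,000 / effective rate ≈ 2551.02 s → 2,551 seconds.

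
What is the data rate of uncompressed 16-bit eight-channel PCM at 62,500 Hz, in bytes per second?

Bit rate = 62,500 × 16 × 8 = 8,000,000 bits/s.
8,000,000 / 8 = 1,000,000 bytes/s.

1,000,000 bytes/s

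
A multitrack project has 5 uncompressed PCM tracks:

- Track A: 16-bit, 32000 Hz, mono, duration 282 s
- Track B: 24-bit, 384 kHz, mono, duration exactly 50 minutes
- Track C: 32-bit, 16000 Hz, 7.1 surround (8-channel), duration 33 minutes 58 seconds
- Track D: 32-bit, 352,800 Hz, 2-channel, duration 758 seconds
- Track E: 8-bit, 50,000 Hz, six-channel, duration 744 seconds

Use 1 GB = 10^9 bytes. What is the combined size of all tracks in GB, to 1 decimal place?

Track A: 32,000 × 282 × 2 × 1 = 18,048,000 bytes.
Track B: exactly 50 minutes = 3,000 s; 384,000 × 3,000 × 3 × 1 = 3,456,000,000 bytes.
Track C: 33 minutes 58 seconds = 2,038 s; 16,000 × 2,038 × 4 × 8 = 1,043,456,000 bytes.
Track D: 352,800 × 758 × 4 × 2 = 2,139,379,200 bytes.
Track E: 50,000 × 744 × 1 × 6 = 223,200,000 bytes.
Total = 6,880,083,200 bytes = 6.9 GB.

6.9 GB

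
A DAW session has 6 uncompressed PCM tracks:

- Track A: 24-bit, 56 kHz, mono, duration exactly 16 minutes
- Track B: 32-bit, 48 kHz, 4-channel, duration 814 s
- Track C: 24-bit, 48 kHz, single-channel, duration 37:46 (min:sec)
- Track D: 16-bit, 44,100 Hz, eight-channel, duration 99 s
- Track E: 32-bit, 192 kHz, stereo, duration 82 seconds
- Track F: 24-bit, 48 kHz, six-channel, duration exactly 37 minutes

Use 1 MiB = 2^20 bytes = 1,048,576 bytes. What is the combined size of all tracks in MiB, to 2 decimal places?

Track A: exactly 16 minutes = 960 s; 56,000 × 960 × 3 × 1 = 161,280,000 bytes.
Track B: 48,000 × 814 × 4 × 4 = 625,152,000 bytes.
Track C: 37:46 (min:sec) = 2,266 s; 48,000 × 2,266 × 3 × 1 = 326,304,000 bytes.
Track D: 44,100 × 99 × 2 × 8 = 69,854,400 bytes.
Track E: 192,000 × 82 × 4 × 2 = 125,952,000 bytes.
Track F: exactly 37 minutes = 2,220 s; 48,000 × 2,220 × 3 × 6 = 1,918,080,000 bytes.
Total = 3,226,622,400 bytes = 3077.15 MiB.

3077.15 MiB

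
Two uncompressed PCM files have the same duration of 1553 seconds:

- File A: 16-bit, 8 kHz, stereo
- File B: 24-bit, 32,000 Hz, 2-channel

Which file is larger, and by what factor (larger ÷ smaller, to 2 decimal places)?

File B, by a factor of 6.00

File A: 8,000 × 2 × 2 = 32,000 bytes/s.
File B: 32,000 × 3 × 2 = 192,000 bytes/s.
File B is larger; ratio = 298,176,000 / 49,696,000 = 6.00.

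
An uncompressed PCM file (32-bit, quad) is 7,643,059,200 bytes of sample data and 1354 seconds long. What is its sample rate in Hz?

Bytes = sample_rate × seconds × bytes_per_sample × channels.
sample_rate = 7,643,059,200 / (1,354 × 4 × 4) = 7,643,059,200 / 21,664 = 352,800 Hz.

352,800 Hz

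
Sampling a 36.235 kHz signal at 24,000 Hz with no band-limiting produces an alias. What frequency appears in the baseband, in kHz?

11.765 kHz

Nyquist = 24,000/2 = 12,000 Hz; 36,235 Hz exceeds it.
Alias = |36,235 − 2×24,000| = |36,235 − 48,000| = 11,765 Hz = 11.765 kHz.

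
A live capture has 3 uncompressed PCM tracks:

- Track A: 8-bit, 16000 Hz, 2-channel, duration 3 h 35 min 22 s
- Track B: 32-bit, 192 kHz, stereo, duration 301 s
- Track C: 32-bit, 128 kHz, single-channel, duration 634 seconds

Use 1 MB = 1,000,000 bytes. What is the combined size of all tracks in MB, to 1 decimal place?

Track A: 3 h 35 min 22 s = 12,922 s; 16,000 × 12,922 × 1 × 2 = 413,504,000 bytes.
Track B: 192,000 × 301 × 4 × 2 = 462,336,000 bytes.
Track C: 128,000 × 634 × 4 × 1 = 324,608,000 bytes.
Total = 1,200,448,000 bytes = 1200.4 MB.

1200.4 MB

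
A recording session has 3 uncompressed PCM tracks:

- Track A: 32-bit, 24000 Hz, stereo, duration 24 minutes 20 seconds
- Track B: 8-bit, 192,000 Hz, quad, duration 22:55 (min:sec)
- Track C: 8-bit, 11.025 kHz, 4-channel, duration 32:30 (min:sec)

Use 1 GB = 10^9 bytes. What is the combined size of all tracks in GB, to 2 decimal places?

1.42 GB

Track A: 24 minutes 20 seconds = 1,460 s; 24,000 × 1,460 × 4 × 2 = 280,320,000 bytes.
Track B: 22:55 (min:sec) = 1,375 s; 192,000 × 1,375 × 1 × 4 = 1,056,000,000 bytes.
Track C: 32:30 (min:sec) = 1,950 s; 11,025 × 1,950 × 1 × 4 = 85,995,000 bytes.
Total = 1,422,315,000 bytes = 1.42 GB.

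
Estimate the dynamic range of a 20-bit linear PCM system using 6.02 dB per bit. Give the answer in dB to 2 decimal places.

20 × 6.02 = 120.40 dB.

120.40 dB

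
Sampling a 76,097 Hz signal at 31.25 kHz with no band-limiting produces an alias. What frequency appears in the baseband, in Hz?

Nyquist = 31,250/2 = 15,625 Hz; 76,097 Hz exceeds it.
Alias = |76,097 − 2×31,250| = |76,097 − 62,500| = 13,597 Hz.

13,597 Hz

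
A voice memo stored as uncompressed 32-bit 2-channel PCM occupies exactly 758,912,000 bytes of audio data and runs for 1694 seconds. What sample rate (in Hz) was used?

56,000 Hz

Bytes = sample_rate × seconds × bytes_per_sample × channels.
sample_rate = 758,912,000 / (1,694 × 4 × 2) = 758,912,000 / 13,552 = 56,000 Hz.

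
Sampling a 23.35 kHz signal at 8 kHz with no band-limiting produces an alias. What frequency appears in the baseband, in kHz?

Nyquist = 8,000/2 = 4,000 Hz; 23,350 Hz exceeds it.
Alias = |23,350 − 3×8,000| = |23,350 − 24,000| = 650 Hz = 0.65 kHz.

0.65 kHz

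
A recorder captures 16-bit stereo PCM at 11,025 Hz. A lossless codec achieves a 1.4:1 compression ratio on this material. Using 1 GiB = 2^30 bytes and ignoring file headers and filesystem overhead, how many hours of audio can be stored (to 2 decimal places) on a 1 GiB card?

Uncompressed byte rate = 11,025 × 2 × 2 = 44,100 bytes/s.
After 1.4:1 compression, effective rate ≈ 31500 bytes/s.
Capacity = 1 × 1,073,741,824 = 1,073,741,824 bytes.
1,073,741,824 / effective rate ≈ 34087.04 s → 9.47 hours.

9.47 hours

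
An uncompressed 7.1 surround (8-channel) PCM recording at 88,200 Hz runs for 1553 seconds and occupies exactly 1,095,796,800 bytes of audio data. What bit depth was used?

8 bits

Bytes per sample = 1,095,796,800 / (88,200 × 1,553 × 8) = 1,095,796,800 / 1,095,796,800 = 1.
Bit depth = 1 × 8 = 8 bits.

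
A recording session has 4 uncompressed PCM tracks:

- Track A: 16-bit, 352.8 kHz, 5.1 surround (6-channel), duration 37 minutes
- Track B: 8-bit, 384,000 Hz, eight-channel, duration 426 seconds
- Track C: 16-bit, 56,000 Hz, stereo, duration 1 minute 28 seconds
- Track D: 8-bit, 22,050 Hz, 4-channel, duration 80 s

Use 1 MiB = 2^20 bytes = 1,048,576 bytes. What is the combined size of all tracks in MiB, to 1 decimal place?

Track A: 37 minutes = 2,220 s; 352,800 × 2,220 × 2 × 6 = 9,398,592,000 bytes.
Track B: 384,000 × 426 × 1 × 8 = 1,308,672,000 bytes.
Track C: 1 minute 28 seconds = 88 s; 56,000 × 88 × 2 × 2 = 19,712,000 bytes.
Track D: 22,050 × 80 × 1 × 4 = 7,056,000 bytes.
Total = 10,734,032,000 bytes = 10236.8 MiB.

10236.8 MiB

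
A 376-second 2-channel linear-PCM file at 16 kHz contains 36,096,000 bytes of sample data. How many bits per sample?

24 bits

Bytes per sample = 36,096,000 / (16,000 × 376 × 2) = 36,096,000 / 12,032,000 = 3.
Bit depth = 3 × 8 = 24 bits.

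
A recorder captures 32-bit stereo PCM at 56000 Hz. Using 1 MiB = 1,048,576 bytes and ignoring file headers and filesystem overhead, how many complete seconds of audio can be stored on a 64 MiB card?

Uncompressed byte rate = 56,000 × 4 × 2 = 448,000 bytes/s.
Capacity = 64 × 1,048,576 = 67,108,864 bytes.
67,108,864 / 448,000 ≈ 149.8 s → 149 seconds.

149 seconds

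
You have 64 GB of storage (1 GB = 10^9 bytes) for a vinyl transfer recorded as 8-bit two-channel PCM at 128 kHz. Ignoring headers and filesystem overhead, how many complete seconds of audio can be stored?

250,000 seconds

Uncompressed byte rate = 128,000 × 1 × 2 = 256,000 bytes/s.
Capacity = 64 × 1,000,000,000 = 64,000,000,000 bytes.
64,000,000,000 / 256,000 ≈ 250000 s → 250,000 seconds.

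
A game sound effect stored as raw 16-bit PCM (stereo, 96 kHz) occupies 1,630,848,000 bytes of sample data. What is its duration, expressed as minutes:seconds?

Byte rate = 96,000 × 2 × 2 = 384,000 bytes/s.
Duration = 1,630,848,000 / 384,000 = 4,247 s.
4,247 s = 70:47.

70:47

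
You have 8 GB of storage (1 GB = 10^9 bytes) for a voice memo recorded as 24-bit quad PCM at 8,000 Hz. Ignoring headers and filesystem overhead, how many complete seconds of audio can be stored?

Uncompressed byte rate = 8,000 × 3 × 4 = 96,000 bytes/s.
Capacity = 8 × 1,000,000,000 = 8,000,000,000 bytes.
8,000,000,000 / 96,000 ≈ 83333.33 s → 83,333 seconds.

83,333 seconds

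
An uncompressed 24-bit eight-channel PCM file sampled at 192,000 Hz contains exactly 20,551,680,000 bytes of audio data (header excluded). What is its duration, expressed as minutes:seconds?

Byte rate = 192,000 × 3 × 8 = 4,608,000 bytes/s.
Duration = 20,551,680,000 / 4,608,000 = 4,460 s.
4,460 s = 74:20.

74:20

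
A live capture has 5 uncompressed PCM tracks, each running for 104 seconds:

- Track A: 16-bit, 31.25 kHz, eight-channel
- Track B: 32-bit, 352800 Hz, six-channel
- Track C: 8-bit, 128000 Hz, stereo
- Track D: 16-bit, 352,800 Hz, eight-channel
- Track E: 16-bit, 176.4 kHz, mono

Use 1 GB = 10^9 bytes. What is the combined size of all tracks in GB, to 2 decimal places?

Track A: 31,250 × 104 × 2 × 8 = 52,000,000 bytes.
Track B: 352,800 × 104 × 4 × 6 = 880,588,800 bytes.
Track C: 128,000 × 104 × 1 × 2 = 26,624,000 bytes.
Track D: 352,800 × 104 × 2 × 8 = 587,059,200 bytes.
Track E: 176,400 × 104 × 2 × 1 = 36,691,200 bytes.
Total = 1,582,963,200 bytes = 1.58 GB.

1.58 GB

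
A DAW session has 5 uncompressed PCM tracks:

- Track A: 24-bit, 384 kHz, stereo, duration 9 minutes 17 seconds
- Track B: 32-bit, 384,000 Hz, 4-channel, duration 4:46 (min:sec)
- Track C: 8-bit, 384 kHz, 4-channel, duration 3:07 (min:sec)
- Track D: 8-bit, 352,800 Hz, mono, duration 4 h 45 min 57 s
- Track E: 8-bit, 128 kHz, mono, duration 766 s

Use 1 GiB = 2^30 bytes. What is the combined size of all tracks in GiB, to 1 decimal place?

Track A: 9 minutes 17 seconds = 557 s; 384,000 × 557 × 3 × 2 = 1,283,328,000 bytes.
Track B: 4:46 (min:sec) = 286 s; 384,000 × 286 × 4 × 4 = 1,757,184,000 bytes.
Track C: 3:07 (min:sec) = 187 s; 384,000 × 187 × 1 × 4 = 287,232,000 bytes.
Track D: 4 h 45 min 57 s = 17,157 s; 352,800 × 17,157 × 1 × 1 = 6,052,989,600 bytes.
Track E: 128,000 × 766 × 1 × 1 = 98,048,000 bytes.
Total = 9,478,781,600 bytes = 8.8 GiB.

8.8 GiB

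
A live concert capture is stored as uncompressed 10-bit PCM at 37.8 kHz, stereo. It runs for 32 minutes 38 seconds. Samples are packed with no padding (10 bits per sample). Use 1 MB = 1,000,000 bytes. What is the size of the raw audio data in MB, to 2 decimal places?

Duration = 32 minutes 38 seconds = 1,958 s.
Bits = 37,800 × 1,958 × 10 × 2 = 1,480,248,000 bits = 185,031,000 bytes.
185,031,000 / 1,000,000 = 185.03 MB.

185.03 MB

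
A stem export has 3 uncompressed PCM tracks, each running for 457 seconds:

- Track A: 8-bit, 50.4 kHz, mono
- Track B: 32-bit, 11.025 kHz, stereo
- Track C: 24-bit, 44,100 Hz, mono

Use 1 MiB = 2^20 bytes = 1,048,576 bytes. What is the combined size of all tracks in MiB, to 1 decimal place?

118.1 MiB

Track A: 50,400 × 457 × 1 × 1 = 23,032,800 bytes.
Track B: 11,025 × 457 × 4 × 2 = 40,307,400 bytes.
Track C: 44,100 × 457 × 3 × 1 = 60,461,100 bytes.
Total = 123,801,300 bytes = 118.1 MiB.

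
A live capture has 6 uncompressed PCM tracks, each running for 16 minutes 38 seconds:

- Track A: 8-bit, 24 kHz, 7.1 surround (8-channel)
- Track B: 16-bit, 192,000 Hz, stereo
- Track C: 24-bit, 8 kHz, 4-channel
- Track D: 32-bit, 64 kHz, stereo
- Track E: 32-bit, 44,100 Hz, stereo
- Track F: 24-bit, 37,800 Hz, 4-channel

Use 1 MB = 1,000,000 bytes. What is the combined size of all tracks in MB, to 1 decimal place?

16 minutes 38 seconds = 998 s.
Track A: 24,000 × 998 × 1 × 8 = 191,616,000 bytes.
Track B: 192,000 × 998 × 2 × 2 = 766,464,000 bytes.
Track C: 8,000 × 998 × 3 × 4 = 95,808,000 bytes.
Track D: 64,000 × 998 × 4 × 2 = 510,976,000 bytes.
Track E: 44,100 × 998 × 4 × 2 = 352,094,400 bytes.
Track F: 37,800 × 998 × 3 × 4 = 452,692,800 bytes.
Total = 2,369,651,200 bytes = 2369.7 MB.

2369.7 MB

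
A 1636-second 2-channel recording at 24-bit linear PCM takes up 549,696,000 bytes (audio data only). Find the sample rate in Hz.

Bytes = sample_rate × seconds × bytes_per_sample × channels.
sample_rate = 549,696,000 / (1,636 × 3 × 2) = 549,696,000 / 9,816 = 56,000 Hz.

56,000 Hz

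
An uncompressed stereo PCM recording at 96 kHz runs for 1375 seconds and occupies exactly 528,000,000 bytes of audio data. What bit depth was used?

16 bits

Bytes per sample = 528,000,000 / (96,000 × 1,375 × 2) = 528,000,000 / 264,000,000 = 2.
Bit depth = 2 × 8 = 16 bits.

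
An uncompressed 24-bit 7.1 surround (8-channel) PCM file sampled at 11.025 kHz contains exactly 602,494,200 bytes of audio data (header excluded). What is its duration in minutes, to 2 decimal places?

Byte rate = 11,025 × 3 × 8 = 264,600 bytes/s.
Duration = 602,494,200 / 264,600 = 2,277 s.
2,277 s / 60 = 37.95 minutes.

37.95 minutes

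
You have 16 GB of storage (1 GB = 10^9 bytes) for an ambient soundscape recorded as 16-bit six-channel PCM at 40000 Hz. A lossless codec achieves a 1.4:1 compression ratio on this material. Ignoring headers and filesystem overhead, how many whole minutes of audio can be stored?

777 minutes

Uncompressed byte rate = 40,000 × 2 × 6 = 480,000 bytes/s.
After 1.4:1 compression, effective rate ≈ 342857.14 bytes/s.
Capacity = 16 × 1,000,000,000 = 16,000,000,000 bytes.
16,000,000,000 / effective rate ≈ 46666.67 s → 777 minutes.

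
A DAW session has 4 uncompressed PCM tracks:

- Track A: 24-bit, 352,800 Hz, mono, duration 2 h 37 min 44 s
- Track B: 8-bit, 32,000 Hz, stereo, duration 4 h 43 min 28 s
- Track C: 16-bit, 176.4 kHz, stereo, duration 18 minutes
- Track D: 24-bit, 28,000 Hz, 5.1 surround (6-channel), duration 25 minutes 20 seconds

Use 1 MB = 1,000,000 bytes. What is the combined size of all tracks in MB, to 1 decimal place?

Track A: 2 h 37 min 44 s = 9,464 s; 352,800 × 9,464 × 3 × 1 = 10,016,697,600 bytes.
Track B: 4 h 43 min 28 s = 17,008 s; 32,000 × 17,008 × 1 × 2 = 1,088,512,000 bytes.
Track C: 18 minutes = 1,080 s; 176,400 × 1,080 × 2 × 2 = 762,048,000 bytes.
Track D: 25 minutes 20 seconds = 1,520 s; 28,000 × 1,520 × 3 × 6 = 766,080,000 bytes.
Total = 12,633,337,600 bytes = 12633.3 MB.

12633.3 MB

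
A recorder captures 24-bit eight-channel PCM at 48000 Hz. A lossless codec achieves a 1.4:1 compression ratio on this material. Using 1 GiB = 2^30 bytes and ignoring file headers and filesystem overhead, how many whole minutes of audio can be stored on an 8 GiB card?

173 minutes

Uncompressed byte rate = 48,000 × 3 × 8 = 1,152,000 bytes/s.
After 1.4:1 compression, effective rate ≈ 822857.14 bytes/s.
Capacity = 8 × 1,073,741,824 = 8,589,934,592 bytes.
8,589,934,592 / effective rate ≈ 10439.16 s → 173 minutes.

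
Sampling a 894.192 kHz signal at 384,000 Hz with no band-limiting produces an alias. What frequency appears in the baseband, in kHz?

126.192 kHz

Nyquist = 384,000/2 = 192,000 Hz; 894,192 Hz exceeds it.
Alias = |894,192 − 2×384,000| = |894,192 − 768,000| = 126,192 Hz = 126.192 kHz.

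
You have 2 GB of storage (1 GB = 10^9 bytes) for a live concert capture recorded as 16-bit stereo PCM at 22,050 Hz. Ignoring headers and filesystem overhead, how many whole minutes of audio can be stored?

377 minutes

Uncompressed byte rate = 22,050 × 2 × 2 = 88,200 bytes/s.
Capacity = 2 × 1,000,000,000 = 2,000,000,000 bytes.
2,000,000,000 / 88,200 ≈ 22675.74 s → 377 minutes.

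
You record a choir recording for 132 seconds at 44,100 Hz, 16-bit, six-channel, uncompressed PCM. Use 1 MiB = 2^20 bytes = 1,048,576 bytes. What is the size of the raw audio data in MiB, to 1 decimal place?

66.6 MiB

Bytes = 44,100 samples/s × 132 s × 2 bytes/sample × 6 ch = 69,854,400 bytes.
69,854,400 / 1,048,576 = 66.6 MiB.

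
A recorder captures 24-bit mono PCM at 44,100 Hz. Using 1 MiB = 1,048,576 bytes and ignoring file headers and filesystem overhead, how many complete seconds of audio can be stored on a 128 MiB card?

1,014 seconds

Uncompressed byte rate = 44,100 × 3 × 1 = 132,300 bytes/s.
Capacity = 128 × 1,048,576 = 134,217,728 bytes.
134,217,728 / 132,300 ≈ 1014.5 s → 1,014 seconds.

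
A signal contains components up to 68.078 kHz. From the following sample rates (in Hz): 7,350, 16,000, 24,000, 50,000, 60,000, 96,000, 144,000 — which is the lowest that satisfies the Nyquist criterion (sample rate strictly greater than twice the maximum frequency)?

Need sample rate > 2 × 68,078 = 136,156 Hz.
Lowest listed rate above 136,156 Hz is 144,000 Hz.

144,000 Hz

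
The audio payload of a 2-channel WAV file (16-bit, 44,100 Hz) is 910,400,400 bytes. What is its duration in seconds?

5,161 seconds

Byte rate = 44,100 × 2 × 2 = 176,400 bytes/s.
Duration = 910,400,400 / 176,400 = 5,161 s.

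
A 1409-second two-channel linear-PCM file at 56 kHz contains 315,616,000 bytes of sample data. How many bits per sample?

16 bits

Bytes per sample = 315,616,000 / (56,000 × 1,409 × 2) = 315,616,000 / 157,808,000 = 2.
Bit depth = 2 × 8 = 16 bits.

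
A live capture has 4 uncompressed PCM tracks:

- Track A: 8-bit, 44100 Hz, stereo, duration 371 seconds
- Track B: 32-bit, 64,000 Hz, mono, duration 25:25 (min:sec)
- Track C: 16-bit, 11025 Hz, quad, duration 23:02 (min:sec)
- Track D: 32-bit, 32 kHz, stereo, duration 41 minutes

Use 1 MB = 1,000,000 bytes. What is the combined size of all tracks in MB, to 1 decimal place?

1174.8 MB

Track A: 44,100 × 371 × 1 × 2 = 32,722,200 bytes.
Track B: 25:25 (min:sec) = 1,525 s; 64,000 × 1,525 × 4 × 1 = 390,400,000 bytes.
Track C: 23:02 (min:sec) = 1,382 s; 11,025 × 1,382 × 2 × 4 = 121,892,400 bytes.
Track D: 41 minutes = 2,460 s; 32,000 × 2,460 × 4 × 2 = 629,760,000 bytes.
Total = 1,174,774,600 bytes = 1174.8 MB.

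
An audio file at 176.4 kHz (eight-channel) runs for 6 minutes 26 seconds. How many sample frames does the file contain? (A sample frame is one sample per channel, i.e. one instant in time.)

68,090,400 sample frames

6 minutes 26 seconds = 386 s.
176,400 samples/s × 386 s = 68,090,400 frames.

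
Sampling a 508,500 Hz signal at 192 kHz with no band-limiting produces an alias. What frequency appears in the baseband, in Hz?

67,500 Hz

Nyquist = 192,000/2 = 96,000 Hz; 508,500 Hz exceeds it.
Alias = |508,500 − 3×192,000| = |508,500 − 576,000| = 67,500 Hz.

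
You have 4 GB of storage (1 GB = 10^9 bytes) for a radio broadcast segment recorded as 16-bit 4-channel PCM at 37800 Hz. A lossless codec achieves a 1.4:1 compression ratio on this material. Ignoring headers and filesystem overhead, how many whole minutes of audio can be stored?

Uncompressed byte rate = 37,800 × 2 × 4 = 302,400 bytes/s.
After 1.4:1 compression, effective rate ≈ 216000 bytes/s.
Capacity = 4 × 1,000,000,000 = 4,000,000,000 bytes.
4,000,000,000 / effective rate ≈ 18518.52 s → 308 minutes.

308 minutes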